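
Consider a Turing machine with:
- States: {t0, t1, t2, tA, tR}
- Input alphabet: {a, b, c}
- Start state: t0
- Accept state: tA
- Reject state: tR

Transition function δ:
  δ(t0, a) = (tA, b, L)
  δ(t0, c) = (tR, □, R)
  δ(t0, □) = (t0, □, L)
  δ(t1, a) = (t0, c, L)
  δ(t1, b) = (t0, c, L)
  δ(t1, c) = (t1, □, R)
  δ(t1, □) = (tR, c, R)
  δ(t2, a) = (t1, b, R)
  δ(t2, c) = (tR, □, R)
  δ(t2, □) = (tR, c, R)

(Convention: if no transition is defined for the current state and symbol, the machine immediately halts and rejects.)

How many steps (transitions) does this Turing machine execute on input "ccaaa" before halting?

Execution trace:
Initial: [t0]ccaaa
Step 1: δ(t0, c) = (tR, □, R) → □[tR]caaa

The machine reaches the reject state tR and halts.

The machine executed 1 step before halting.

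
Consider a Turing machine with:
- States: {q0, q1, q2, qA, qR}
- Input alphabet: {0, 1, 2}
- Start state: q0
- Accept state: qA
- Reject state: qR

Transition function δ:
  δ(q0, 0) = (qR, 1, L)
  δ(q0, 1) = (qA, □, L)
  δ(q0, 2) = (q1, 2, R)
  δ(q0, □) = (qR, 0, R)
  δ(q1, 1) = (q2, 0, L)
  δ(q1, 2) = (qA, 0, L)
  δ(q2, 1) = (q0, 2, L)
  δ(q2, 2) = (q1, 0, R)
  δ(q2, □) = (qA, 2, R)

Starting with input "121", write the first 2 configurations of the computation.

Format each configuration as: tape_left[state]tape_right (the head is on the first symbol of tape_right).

Transitions applied:
Step 1: δ(q0, 1) = (qA, □, L)

The first 2 configurations are:
[q0]121 ⊢ [qA]□□21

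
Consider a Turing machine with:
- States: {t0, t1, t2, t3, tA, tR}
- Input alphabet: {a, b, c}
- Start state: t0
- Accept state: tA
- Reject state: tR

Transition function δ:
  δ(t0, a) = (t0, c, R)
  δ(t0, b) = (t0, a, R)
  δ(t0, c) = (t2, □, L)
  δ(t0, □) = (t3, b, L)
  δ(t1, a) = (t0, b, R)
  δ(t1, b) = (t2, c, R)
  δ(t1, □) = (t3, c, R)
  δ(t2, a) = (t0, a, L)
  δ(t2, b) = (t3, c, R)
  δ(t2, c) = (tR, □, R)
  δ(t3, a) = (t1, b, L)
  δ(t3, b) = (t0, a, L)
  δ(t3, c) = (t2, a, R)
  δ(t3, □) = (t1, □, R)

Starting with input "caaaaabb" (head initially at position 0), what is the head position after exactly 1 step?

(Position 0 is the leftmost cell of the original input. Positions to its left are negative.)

Execution trace (head position shown):
Step 0: [t0]caaaaabb  (head at position 0)
Step 1: move left → [t2]□□aaaaabb  (head at position -1)

After 1 step, the head is at position -1.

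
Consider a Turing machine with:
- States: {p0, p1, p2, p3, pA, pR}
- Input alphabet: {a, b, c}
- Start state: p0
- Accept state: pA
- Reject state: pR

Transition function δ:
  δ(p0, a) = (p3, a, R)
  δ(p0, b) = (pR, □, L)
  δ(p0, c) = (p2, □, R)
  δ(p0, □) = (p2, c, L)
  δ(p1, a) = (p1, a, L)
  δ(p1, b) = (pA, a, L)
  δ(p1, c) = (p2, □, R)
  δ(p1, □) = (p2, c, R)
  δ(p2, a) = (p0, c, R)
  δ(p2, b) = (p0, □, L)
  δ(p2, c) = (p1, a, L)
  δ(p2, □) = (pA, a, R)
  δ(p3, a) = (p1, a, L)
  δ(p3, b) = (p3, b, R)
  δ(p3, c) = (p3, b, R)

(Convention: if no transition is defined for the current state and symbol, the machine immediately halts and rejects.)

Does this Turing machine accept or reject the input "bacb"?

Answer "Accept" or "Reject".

Execution trace:
Initial: [p0]bacb
Step 1: δ(p0, b) = (pR, □, L) → [pR]□□acb

The machine reaches the reject state pR and halts.

Answer: Reject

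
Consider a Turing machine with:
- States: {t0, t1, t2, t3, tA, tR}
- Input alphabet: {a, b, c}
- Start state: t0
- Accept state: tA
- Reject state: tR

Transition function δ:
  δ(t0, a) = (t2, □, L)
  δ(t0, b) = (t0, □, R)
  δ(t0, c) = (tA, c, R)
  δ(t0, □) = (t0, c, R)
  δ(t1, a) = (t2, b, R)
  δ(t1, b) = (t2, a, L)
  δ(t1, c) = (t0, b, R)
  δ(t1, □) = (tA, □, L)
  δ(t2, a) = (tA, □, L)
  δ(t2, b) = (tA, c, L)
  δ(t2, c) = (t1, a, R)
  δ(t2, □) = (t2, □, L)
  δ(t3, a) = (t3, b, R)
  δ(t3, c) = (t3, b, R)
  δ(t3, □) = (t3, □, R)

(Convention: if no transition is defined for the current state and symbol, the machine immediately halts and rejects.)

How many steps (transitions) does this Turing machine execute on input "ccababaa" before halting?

Execution trace:
Initial: [t0]ccababaa
Step 1: δ(t0, c) = (tA, c, R) → c[tA]cababaa

The machine reaches the accept state tA and halts.

The machine executed 1 step before halting.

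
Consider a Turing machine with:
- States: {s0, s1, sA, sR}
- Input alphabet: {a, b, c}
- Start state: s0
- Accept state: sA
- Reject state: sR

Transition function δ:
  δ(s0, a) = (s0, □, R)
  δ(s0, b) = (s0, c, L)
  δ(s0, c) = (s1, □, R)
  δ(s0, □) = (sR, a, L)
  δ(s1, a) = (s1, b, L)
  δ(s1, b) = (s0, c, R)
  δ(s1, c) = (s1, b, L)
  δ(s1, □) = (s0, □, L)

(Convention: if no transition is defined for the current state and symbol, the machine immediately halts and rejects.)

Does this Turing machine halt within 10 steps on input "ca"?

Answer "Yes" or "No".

Execution trace:
Initial: [s0]ca
Step 1: δ(s0, c) = (s1, □, R) → □[s1]a
Step 2: δ(s1, a) = (s1, b, L) → [s1]□b
Step 3: δ(s1, □) = (s0, □, L) → [s0]□□b
Step 4: δ(s0, □) = (sR, a, L) → [sR]□a□b

The machine reaches the reject state sR and halts.
The machine halted after 4 steps (within the 10-step bound).

Answer: Yes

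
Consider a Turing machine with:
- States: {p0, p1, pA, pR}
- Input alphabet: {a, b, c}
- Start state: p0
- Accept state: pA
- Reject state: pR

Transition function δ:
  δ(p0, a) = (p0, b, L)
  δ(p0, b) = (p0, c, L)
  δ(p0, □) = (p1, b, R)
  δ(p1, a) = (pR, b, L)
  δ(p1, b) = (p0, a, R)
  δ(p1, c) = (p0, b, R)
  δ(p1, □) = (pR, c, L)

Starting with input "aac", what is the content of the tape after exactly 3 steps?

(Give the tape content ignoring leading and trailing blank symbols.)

Execution trace:
Initial: [p0]aac
Step 1: δ(p0, a) = (p0, b, L) → [p0]□bac
Step 2: δ(p0, □) = (p1, b, R) → b[p1]bac
Step 3: δ(p1, b) = (p0, a, R) → ba[p0]ac

After 3 steps, the tape (ignoring leading/trailing blanks) is: baac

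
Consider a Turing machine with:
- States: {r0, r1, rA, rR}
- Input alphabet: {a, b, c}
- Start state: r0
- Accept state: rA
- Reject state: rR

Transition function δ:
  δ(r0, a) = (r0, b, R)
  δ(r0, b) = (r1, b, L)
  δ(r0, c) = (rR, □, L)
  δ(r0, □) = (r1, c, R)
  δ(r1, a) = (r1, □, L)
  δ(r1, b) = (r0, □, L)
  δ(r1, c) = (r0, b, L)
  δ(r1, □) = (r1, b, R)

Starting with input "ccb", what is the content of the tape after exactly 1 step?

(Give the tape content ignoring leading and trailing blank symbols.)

Execution trace:
Initial: [r0]ccb
Step 1: δ(r0, c) = (rR, □, L) → [rR]□□cb

The machine reaches the reject state rR and halts.

After 1 step, the tape (ignoring leading/trailing blanks) is: cb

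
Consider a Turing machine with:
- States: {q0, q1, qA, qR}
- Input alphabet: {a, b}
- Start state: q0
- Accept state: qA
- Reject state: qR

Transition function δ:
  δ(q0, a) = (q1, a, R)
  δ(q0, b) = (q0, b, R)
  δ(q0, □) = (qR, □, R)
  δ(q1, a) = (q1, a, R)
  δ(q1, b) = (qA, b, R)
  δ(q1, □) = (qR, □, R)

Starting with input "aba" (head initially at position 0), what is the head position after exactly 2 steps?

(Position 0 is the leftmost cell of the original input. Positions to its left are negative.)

Execution trace (head position shown):
Step 0: [q0]aba  (head at position 0)
Step 1: move right → a[q1]ba  (head at position 1)
Step 2: move right → ab[qA]a  (head at position 2)

After 2 steps, the head is at position 2.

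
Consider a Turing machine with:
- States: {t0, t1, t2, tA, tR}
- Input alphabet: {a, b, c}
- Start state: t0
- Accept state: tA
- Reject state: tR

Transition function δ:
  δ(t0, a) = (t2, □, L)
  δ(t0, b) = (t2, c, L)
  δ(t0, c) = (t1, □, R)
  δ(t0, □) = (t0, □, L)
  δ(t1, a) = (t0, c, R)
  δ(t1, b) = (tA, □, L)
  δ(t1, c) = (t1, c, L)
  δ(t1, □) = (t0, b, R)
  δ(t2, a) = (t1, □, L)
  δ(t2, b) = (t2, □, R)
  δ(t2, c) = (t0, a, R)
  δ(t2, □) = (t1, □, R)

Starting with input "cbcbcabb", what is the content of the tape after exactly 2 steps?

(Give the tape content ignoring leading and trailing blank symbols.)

Execution trace:
Initial: [t0]cbcbcabb
Step 1: δ(t0, c) = (t1, □, R) → □[t1]bcbcabb
Step 2: δ(t1, b) = (tA, □, L) → [tA]□□cbcabb

The machine reaches the accept state tA and halts.

After 2 steps, the tape (ignoring leading/trailing blanks) is: cbcabb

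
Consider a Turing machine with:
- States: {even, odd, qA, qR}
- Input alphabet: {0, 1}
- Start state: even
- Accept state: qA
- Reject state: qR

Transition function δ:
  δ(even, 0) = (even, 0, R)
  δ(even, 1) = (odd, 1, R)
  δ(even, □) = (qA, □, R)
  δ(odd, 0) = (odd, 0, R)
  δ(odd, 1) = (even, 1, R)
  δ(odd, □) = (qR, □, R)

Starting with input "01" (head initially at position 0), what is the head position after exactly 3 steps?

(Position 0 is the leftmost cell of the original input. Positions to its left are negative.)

Execution trace (head position shown):
Step 0: [even]01  (head at position 0)
Step 1: move right → 0[even]1  (head at position 1)
Step 2: move right → 01[odd]□  (head at position 2)
Step 3: move right → 01□[qR]□  (head at position 3)

After 3 steps, the head is at position 3.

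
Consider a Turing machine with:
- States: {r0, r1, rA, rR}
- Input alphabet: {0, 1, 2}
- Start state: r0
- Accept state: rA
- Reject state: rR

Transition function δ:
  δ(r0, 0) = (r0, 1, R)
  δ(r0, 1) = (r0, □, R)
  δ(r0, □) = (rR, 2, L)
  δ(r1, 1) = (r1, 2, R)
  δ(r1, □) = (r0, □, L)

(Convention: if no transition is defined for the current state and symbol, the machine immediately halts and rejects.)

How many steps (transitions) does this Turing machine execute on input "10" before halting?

Execution trace:
Initial: [r0]10
Step 1: δ(r0, 1) = (r0, □, R) → □[r0]0
Step 2: δ(r0, 0) = (r0, 1, R) → □1[r0]□
Step 3: δ(r0, □) = (rR, 2, L) → □[rR]12

The machine reaches the reject state rR and halts.

The machine executed 3 steps before halting.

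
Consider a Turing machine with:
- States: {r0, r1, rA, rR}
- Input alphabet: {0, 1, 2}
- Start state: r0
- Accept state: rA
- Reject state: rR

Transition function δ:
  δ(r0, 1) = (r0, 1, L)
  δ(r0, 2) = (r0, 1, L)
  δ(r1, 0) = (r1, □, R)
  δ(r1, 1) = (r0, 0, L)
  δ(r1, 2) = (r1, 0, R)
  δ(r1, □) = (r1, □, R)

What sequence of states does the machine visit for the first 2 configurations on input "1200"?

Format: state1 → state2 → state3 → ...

Execution trace:
Initial: [r0]1200
Step 1: δ(r0, 1) = (r0, 1, L) → [r0]□1200

No transition is defined for δ(r0, □). By convention the machine halts and rejects.

State sequence: r0 → r0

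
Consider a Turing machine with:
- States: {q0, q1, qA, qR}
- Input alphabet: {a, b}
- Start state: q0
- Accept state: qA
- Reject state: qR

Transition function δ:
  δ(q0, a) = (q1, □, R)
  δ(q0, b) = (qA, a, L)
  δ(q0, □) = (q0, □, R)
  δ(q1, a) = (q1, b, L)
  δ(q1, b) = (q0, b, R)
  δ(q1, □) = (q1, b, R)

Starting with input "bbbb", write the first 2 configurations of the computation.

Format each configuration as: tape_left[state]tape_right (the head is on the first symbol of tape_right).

Transitions applied:
Step 1: δ(q0, b) = (qA, a, L)

The first 2 configurations are:
[q0]bbbb ⊢ [qA]□abbb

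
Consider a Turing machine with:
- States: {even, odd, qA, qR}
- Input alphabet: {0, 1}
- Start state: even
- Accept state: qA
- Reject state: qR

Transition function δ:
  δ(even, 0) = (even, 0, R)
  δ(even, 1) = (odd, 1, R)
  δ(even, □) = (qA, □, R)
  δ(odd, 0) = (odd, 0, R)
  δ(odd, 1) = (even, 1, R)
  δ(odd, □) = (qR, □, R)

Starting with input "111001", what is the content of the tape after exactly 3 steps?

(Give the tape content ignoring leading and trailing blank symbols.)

Execution trace:
Initial: [even]111001
Step 1: δ(even, 1) = (odd, 1, R) → 1[odd]11001
Step 2: δ(odd, 1) = (even, 1, R) → 11[even]1001
Step 3: δ(even, 1) = (odd, 1, R) → 111[odd]001

After 3 steps, the tape (ignoring leading/trailing blanks) is: 111001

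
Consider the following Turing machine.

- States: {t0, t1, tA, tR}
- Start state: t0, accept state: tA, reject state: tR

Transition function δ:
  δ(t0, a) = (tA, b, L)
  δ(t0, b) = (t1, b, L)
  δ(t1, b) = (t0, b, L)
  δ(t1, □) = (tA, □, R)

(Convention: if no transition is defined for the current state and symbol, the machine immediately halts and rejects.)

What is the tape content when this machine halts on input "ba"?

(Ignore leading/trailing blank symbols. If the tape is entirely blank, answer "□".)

Execution trace:
Initial: [t0]ba
Step 1: δ(t0, b) = (t1, b, L) → [t1]□ba
Step 2: δ(t1, □) = (tA, □, R) → □[tA]ba

The machine reaches the accept state tA and halts.

Final tape (ignoring leading/trailing blanks): ba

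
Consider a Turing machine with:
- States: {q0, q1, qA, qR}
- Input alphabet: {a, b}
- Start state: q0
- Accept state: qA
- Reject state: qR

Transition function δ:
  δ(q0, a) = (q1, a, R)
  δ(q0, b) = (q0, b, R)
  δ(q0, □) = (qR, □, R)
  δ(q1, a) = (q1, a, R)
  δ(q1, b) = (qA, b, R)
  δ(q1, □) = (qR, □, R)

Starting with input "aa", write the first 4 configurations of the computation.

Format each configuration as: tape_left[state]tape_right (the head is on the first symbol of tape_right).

Transitions applied:
Step 1: δ(q0, a) = (q1, a, R)
Step 2: δ(q1, a) = (q1, a, R)
Step 3: δ(q1, □) = (qR, □, R)

The first 4 configurations are:
[q0]aa ⊢ a[q1]a ⊢ aa[q1]□ ⊢ aa□[qR]□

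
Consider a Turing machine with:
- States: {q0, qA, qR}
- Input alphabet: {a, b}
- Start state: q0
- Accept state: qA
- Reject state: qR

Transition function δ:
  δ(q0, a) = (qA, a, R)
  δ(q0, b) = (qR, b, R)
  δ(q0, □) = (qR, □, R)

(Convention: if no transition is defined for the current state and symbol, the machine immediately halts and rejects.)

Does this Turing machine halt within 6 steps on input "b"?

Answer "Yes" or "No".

Execution trace:
Initial: [q0]b
Step 1: δ(q0, b) = (qR, b, R) → b[qR]□

The machine reaches the reject state qR and halts.
The machine halted after 1 step (within the 6-step bound).

Answer: Yes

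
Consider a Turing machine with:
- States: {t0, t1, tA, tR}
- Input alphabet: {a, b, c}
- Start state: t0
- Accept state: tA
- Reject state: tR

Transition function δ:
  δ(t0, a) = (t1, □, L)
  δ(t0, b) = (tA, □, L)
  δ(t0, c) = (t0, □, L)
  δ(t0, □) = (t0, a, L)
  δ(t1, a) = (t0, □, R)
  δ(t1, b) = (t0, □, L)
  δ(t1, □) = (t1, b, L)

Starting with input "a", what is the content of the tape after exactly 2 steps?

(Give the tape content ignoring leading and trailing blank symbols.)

Execution trace:
Initial: [t0]a
Step 1: δ(t0, a) = (t1, □, L) → [t1]□□
Step 2: δ(t1, □) = (t1, b, L) → [t1]□b□

After 2 steps, the tape (ignoring leading/trailing blanks) is: b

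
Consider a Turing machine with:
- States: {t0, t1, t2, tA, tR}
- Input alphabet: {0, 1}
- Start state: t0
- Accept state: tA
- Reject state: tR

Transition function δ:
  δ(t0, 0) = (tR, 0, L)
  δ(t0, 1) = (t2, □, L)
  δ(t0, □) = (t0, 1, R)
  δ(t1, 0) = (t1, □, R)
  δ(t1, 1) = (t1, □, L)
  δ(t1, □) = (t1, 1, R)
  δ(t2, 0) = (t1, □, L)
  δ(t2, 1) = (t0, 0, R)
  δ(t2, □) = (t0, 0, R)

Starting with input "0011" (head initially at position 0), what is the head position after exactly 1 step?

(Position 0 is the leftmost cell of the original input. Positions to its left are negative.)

Execution trace (head position shown):
Step 0: [t0]0011  (head at position 0)
Step 1: move left → [tR]□0011  (head at position -1)

After 1 step, the head is at position -1.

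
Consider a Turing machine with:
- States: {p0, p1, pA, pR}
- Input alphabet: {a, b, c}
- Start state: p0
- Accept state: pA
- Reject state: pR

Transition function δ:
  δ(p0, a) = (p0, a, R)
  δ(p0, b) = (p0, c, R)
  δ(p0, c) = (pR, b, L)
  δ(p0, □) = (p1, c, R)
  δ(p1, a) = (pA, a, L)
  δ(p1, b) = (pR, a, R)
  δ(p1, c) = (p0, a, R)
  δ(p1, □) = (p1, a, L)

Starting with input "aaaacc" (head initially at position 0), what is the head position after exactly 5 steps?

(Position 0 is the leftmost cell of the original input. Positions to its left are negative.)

Execution trace (head position shown):
Step 0: [p0]aaaacc  (head at position 0)
Step 1: move right → a[p0]aaacc  (head at position 1)
Step 2: move right → aa[p0]aacc  (head at position 2)
Step 3: move right → aaa[p0]acc  (head at position 3)
Step 4: move right → aaaa[p0]cc  (head at position 4)
Step 5: move left → aaa[pR]abc  (head at position 3)

After 5 steps, the head is at position 3.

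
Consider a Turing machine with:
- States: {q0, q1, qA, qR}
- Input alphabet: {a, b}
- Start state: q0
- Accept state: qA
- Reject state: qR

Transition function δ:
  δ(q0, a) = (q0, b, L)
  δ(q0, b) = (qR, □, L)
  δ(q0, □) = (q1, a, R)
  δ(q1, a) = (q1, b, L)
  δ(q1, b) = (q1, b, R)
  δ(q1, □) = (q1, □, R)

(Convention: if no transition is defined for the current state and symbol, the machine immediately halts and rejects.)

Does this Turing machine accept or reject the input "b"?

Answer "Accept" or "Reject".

Execution trace:
Initial: [q0]b
Step 1: δ(q0, b) = (qR, □, L) → [qR]□□

The machine reaches the reject state qR and halts.

Answer: Reject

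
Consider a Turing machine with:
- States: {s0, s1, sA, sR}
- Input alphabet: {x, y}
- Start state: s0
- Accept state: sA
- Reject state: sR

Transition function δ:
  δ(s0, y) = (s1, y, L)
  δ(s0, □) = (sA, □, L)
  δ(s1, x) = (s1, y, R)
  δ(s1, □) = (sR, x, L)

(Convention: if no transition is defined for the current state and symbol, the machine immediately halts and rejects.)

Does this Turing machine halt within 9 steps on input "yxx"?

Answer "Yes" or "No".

Execution trace:
Initial: [s0]yxx
Step 1: δ(s0, y) = (s1, y, L) → [s1]□yxx
Step 2: δ(s1, □) = (sR, x, L) → [sR]□xyxx

The machine reaches the reject state sR and halts.
The machine halted after 2 steps (within the 9-step bound).

Answer: Yes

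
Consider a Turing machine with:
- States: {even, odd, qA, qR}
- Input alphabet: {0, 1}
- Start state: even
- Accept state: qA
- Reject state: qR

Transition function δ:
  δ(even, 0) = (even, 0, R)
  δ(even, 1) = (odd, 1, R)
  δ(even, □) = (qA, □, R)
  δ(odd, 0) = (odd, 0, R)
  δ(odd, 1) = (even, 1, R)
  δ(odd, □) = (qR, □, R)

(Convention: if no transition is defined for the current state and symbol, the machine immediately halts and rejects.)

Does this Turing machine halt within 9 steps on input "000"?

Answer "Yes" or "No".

Execution trace:
Initial: [even]000
Step 1: δ(even, 0) = (even, 0, R) → 0[even]00
Step 2: δ(even, 0) = (even, 0, R) → 00[even]0
Step 3: δ(even, 0) = (even, 0, R) → 000[even]□
Step 4: δ(even, □) = (qA, □, R) → 000□[qA]□

The machine reaches the accept state qA and halts.
The machine halted after 4 steps (within the 9-step bound).

Answer: Yes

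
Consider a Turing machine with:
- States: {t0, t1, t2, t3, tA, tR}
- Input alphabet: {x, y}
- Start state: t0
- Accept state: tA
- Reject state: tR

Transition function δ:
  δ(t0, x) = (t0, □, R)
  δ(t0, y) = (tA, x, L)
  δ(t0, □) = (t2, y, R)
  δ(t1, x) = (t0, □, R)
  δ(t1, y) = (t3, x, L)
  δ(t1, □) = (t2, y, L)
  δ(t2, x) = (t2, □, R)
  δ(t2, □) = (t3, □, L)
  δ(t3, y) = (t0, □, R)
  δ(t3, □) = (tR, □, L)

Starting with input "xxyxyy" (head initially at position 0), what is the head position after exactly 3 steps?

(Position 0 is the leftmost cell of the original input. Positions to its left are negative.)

Execution trace (head position shown):
Step 0: [t0]xxyxyy  (head at position 0)
Step 1: move right → □[t0]xyxyy  (head at position 1)
Step 2: move right → □□[t0]yxyy  (head at position 2)
Step 3: move left → □[tA]□xxyy  (head at position 1)

After 3 steps, the head is at position 1.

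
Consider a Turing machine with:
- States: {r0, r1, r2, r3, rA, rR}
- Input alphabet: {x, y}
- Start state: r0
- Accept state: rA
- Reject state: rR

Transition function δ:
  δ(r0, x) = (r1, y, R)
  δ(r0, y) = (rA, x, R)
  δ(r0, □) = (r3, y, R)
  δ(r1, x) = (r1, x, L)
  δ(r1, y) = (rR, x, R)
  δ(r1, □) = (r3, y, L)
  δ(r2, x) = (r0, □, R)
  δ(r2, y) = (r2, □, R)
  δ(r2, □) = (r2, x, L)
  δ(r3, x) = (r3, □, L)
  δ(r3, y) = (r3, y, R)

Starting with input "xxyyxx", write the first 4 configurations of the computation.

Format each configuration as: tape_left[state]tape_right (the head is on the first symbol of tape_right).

Transitions applied:
Step 1: δ(r0, x) = (r1, y, R)
Step 2: δ(r1, x) = (r1, x, L)
Step 3: δ(r1, y) = (rR, x, R)

The first 4 configurations are:
[r0]xxyyxx ⊢ y[r1]xyyxx ⊢ [r1]yxyyxx ⊢ x[rR]xyyxx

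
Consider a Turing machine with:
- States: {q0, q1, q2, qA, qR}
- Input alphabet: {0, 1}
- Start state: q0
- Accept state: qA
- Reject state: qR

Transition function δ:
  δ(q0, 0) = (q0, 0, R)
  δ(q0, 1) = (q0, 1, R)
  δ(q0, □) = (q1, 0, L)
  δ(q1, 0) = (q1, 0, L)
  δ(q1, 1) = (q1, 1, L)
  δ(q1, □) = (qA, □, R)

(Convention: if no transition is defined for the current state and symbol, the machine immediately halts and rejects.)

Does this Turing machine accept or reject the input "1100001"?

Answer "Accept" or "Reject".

Execution trace:
Initial: [q0]1100001
Step 1: δ(q0, 1) = (q0, 1, R) → 1[q0]100001
Step 2: δ(q0, 1) = (q0, 1, R) → 11[q0]00001
Step 3: δ(q0, 0) = (q0, 0, R) → 110[q0]0001
Step 4: δ(q0, 0) = (q0, 0, R) → 1100[q0]001
Step 5: δ(q0, 0) = (q0, 0, R) → 11000[q0]01
Step 6: δ(q0, 0) = (q0, 0, R) → 110000[q0]1
Step 7: δ(q0, 1) = (q0, 1, R) → 1100001[q0]□
Step 8: δ(q0, □) = (q1, 0, L) → 110000[q1]10
Step 9: δ(q1, 1) = (q1, 1, L) → 11000[q1]010
Step 10: δ(q1, 0) = (q1, 0, L) → 1100[q1]0010
Step 11: δ(q1, 0) = (q1, 0, L) → 110[q1]00010
Step 12: δ(q1, 0) = (q1, 0, L) → 11[q1]000010
Step 13: δ(q1, 0) = (q1, 0, L) → 1[q1]1000010
Step 14: δ(q1, 1) = (q1, 1, L) → [q1]11000010
Step 15: δ(q1, 1) = (q1, 1, L) → [q1]□11000010
Step 16: δ(q1, □) = (qA, □, R) → □[qA]11000010

The machine reaches the accept state qA and halts.

Answer: Accept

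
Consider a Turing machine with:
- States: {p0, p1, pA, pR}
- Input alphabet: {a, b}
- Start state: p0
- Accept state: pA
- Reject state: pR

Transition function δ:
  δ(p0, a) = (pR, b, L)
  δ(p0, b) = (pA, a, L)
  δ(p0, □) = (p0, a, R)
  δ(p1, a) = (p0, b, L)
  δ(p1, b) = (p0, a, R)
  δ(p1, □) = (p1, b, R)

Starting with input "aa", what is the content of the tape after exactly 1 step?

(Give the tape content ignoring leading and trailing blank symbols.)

Execution trace:
Initial: [p0]aa
Step 1: δ(p0, a) = (pR, b, L) → [pR]□ba

The machine reaches the reject state pR and halts.

After 1 step, the tape (ignoring leading/trailing blanks) is: ba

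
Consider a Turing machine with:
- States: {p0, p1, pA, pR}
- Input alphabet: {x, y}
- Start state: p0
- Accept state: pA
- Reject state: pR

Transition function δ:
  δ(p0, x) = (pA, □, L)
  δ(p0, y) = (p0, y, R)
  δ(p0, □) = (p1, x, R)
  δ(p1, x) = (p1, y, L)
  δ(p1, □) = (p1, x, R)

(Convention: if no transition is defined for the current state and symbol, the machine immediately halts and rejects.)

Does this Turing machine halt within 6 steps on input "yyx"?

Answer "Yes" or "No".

Execution trace:
Initial: [p0]yyx
Step 1: δ(p0, y) = (p0, y, R) → y[p0]yx
Step 2: δ(p0, y) = (p0, y, R) → yy[p0]x
Step 3: δ(p0, x) = (pA, □, L) → y[pA]y□

The machine reaches the accept state pA and halts.
The machine halted after 3 steps (within the 6-step bound).

Answer: Yes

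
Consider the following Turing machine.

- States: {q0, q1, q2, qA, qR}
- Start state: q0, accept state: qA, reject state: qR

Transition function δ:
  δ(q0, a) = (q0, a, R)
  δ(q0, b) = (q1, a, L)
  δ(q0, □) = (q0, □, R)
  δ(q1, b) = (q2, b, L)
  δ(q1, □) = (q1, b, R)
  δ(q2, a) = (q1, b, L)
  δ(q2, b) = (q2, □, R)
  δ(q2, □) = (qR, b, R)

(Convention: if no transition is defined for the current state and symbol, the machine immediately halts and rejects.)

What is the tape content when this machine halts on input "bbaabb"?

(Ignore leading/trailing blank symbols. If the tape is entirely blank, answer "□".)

Execution trace:
Initial: [q0]bbaabb
Step 1: δ(q0, b) = (q1, a, L) → [q1]□abaabb
Step 2: δ(q1, □) = (q1, b, R) → b[q1]abaabb

No transition is defined for δ(q1, a). By convention the machine halts and rejects.

Final tape (ignoring leading/trailing blanks): babaabb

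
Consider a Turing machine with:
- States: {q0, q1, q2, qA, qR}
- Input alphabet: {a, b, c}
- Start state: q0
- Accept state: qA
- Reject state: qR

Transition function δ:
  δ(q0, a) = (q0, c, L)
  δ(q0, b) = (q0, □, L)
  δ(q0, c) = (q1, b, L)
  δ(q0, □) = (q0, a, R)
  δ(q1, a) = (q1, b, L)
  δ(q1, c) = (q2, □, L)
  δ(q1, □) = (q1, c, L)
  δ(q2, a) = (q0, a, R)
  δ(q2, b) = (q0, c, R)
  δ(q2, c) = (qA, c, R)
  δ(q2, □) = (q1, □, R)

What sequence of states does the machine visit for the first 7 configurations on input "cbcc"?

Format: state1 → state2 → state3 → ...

Execution trace:
Initial: [q0]cbcc
Step 1: δ(q0, c) = (q1, b, L) → [q1]□bbcc
Step 2: δ(q1, □) = (q1, c, L) → [q1]□cbbcc
Step 3: δ(q1, □) = (q1, c, L) → [q1]□ccbbcc
Step 4: δ(q1, □) = (q1, c, L) → [q1]□cccbbcc
Step 5: δ(q1, □) = (q1, c, L) → [q1]□ccccbbcc
Step 6: δ(q1, □) = (q1, c, L) → [q1]□cccccbbcc

State sequence: q0 → q1 → q1 → q1 → q1 → q1 → q1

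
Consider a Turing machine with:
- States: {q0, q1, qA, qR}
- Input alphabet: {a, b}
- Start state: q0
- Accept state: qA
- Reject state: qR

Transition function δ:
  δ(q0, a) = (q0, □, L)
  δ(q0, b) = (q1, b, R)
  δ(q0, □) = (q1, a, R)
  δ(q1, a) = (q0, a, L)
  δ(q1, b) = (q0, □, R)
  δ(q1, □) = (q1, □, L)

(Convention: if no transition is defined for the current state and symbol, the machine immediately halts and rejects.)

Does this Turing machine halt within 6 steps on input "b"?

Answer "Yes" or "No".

Execution trace:
Initial: [q0]b
Step 1: δ(q0, b) = (q1, b, R) → b[q1]□
Step 2: δ(q1, □) = (q1, □, L) → [q1]b□
Step 3: δ(q1, b) = (q0, □, R) → □[q0]□
Step 4: δ(q0, □) = (q1, a, R) → □a[q1]□
Step 5: δ(q1, □) = (q1, □, L) → □[q1]a□
Step 6: δ(q1, a) = (q0, a, L) → [q0]□a□

The machine has not reached a halting state after 6 steps.
The machine did not halt within the 6-step bound.

Answer: No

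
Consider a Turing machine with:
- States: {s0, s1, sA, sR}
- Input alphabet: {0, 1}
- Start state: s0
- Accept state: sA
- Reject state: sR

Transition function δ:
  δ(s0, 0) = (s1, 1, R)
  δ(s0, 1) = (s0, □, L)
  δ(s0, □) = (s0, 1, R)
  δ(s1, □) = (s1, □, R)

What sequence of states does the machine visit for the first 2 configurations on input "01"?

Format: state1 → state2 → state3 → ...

Execution trace:
Initial: [s0]01
Step 1: δ(s0, 0) = (s1, 1, R) → 1[s1]1

No transition is defined for δ(s1, 1). By convention the machine halts and rejects.

State sequence: s0 → s1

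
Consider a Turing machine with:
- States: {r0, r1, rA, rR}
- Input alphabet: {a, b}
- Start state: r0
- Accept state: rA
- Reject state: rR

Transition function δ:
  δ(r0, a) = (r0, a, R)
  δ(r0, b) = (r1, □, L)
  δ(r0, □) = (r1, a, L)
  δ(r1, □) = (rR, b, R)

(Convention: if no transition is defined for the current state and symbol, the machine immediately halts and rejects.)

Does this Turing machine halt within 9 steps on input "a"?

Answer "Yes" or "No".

Execution trace:
Initial: [r0]a
Step 1: δ(r0, a) = (r0, a, R) → a[r0]□
Step 2: δ(r0, □) = (r1, a, L) → [r1]aa

No transition is defined for δ(r1, a). By convention the machine halts and rejects.
The machine halted after 2 steps (within the 9-step bound).

Answer: Yes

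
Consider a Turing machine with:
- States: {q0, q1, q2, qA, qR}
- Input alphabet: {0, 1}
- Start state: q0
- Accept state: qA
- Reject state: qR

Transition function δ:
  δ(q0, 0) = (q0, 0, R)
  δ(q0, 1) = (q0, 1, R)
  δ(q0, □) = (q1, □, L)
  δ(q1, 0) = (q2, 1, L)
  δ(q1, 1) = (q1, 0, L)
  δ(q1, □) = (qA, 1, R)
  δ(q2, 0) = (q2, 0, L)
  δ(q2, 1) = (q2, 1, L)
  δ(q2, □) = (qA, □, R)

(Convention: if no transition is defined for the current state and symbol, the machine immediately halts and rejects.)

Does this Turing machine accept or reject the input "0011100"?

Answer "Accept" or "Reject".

Execution trace:
Initial: [q0]0011100
Step 1: δ(q0, 0) = (q0, 0, R) → 0[q0]011100
Step 2: δ(q0, 0) = (q0, 0, R) → 00[q0]11100
Step 3: δ(q0, 1) = (q0, 1, R) → 001[q0]1100
Step 4: δ(q0, 1) = (q0, 1, R) → 0011[q0]100
Step 5: δ(q0, 1) = (q0, 1, R) → 00111[q0]00
Step 6: δ(q0, 0) = (q0, 0, R) → 001110[q0]0
Step 7: δ(q0, 0) = (q0, 0, R) → 0011100[q0]□
Step 8: δ(q0, □) = (q1, □, L) → 001110[q1]0□
Step 9: δ(q1, 0) = (q2, 1, L) → 00111[q2]01□
Step 10: δ(q2, 0) = (q2, 0, L) → 0011[q2]101□
Step 11: δ(q2, 1) = (q2, 1, L) → 001[q2]1101□
Step 12: δ(q2, 1) = (q2, 1, L) → 00[q2]11101□
Step 13: δ(q2, 1) = (q2, 1, L) → 0[q2]011101□
Step 14: δ(q2, 0) = (q2, 0, L) → [q2]0011101□
Step 15: δ(q2, 0) = (q2, 0, L) → [q2]□0011101□
Step 16: δ(q2, □) = (qA, □, R) → □[qA]0011101□

The machine reaches the accept state qA and halts.

Answer: Accept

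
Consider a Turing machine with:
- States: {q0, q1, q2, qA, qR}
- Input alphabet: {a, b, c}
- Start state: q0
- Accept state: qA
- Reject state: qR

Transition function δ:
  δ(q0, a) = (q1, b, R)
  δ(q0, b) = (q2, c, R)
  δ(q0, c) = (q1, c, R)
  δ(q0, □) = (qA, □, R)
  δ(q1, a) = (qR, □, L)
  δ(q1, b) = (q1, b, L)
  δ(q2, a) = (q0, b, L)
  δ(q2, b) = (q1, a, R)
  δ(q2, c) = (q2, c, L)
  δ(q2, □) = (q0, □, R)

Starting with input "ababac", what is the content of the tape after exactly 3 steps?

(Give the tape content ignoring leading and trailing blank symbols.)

Execution trace:
Initial: [q0]ababac
Step 1: δ(q0, a) = (q1, b, R) → b[q1]babac
Step 2: δ(q1, b) = (q1, b, L) → [q1]bbabac
Step 3: δ(q1, b) = (q1, b, L) → [q1]□bbabac

No transition is defined for δ(q1, □). By convention the machine halts and rejects.

After 3 steps, the tape (ignoring leading/trailing blanks) is: bbabac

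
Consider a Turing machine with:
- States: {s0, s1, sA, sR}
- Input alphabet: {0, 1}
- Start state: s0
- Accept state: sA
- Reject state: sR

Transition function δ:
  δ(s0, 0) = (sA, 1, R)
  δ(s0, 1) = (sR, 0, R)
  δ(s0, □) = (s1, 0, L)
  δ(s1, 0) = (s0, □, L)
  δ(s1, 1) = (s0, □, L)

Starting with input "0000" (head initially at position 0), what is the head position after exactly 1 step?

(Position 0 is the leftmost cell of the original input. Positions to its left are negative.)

Execution trace (head position shown):
Step 0: [s0]0000  (head at position 0)
Step 1: move right → 1[sA]000  (head at position 1)

After 1 step, the head is at position 1.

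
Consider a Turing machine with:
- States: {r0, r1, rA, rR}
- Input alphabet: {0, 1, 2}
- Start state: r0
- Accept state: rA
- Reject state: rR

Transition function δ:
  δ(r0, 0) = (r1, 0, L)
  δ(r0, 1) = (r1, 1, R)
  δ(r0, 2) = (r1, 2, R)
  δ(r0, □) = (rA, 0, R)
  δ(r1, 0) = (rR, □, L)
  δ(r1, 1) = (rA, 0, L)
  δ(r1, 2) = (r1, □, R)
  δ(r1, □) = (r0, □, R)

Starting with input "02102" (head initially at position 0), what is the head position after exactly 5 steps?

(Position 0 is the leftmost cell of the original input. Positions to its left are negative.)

Execution trace (head position shown):
Step 0: [r0]02102  (head at position 0)
Step 1: move left → [r1]□02102  (head at position -1)
Step 2: move right → □[r0]02102  (head at position 0)
Step 3: move left → [r1]□02102  (head at position -1)
Step 4: move right → □[r0]02102  (head at position 0)
Step 5: move left → [r1]□02102  (head at position -1)

After 5 steps, the head is at position -1.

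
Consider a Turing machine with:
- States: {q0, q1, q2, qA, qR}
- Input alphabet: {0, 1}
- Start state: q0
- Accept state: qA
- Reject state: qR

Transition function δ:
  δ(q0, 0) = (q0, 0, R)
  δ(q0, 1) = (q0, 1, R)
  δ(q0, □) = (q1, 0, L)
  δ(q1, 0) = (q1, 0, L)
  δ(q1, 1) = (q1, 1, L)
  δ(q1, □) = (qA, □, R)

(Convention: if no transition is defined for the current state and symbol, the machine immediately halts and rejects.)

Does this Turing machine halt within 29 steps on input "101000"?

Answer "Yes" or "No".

Execution trace:
Initial: [q0]101000
Step 1: δ(q0, 1) = (q0, 1, R) → 1[q0]01000
Step 2: δ(q0, 0) = (q0, 0, R) → 10[q0]1000
Step 3: δ(q0, 1) = (q0, 1, R) → 101[q0]000
Step 4: δ(q0, 0) = (q0, 0, R) → 1010[q0]00
Step 5: δ(q0, 0) = (q0, 0, R) → 10100[q0]0
Step 6: δ(q0, 0) = (q0, 0, R) → 101000[q0]□
Step 7: δ(q0, □) = (q1, 0, L) → 10100[q1]00
Step 8: δ(q1, 0) = (q1, 0, L) → 1010[q1]000
Step 9: δ(q1, 0) = (q1, 0, L) → 101[q1]0000
Step 10: δ(q1, 0) = (q1, 0, L) → 10[q1]10000
Step 11: δ(q1, 1) = (q1, 1, L) → 1[q1]010000
Step 12: δ(q1, 0) = (q1, 0, L) → [q1]1010000
Step 13: δ(q1, 1) = (q1, 1, L) → [q1]□1010000
Step 14: δ(q1, □) = (qA, □, R) → □[qA]1010000

The machine reaches the accept state qA and halts.
The machine halted after 14 steps (within the 29-step bound).

Answer: Yes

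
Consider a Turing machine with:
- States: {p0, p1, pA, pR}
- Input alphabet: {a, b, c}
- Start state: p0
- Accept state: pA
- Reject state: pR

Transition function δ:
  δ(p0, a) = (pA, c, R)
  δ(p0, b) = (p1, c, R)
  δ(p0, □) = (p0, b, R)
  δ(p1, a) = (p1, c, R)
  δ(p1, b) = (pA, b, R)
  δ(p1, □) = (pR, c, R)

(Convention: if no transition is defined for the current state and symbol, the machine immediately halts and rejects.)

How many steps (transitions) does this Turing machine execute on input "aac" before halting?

Execution trace:
Initial: [p0]aac
Step 1: δ(p0, a) = (pA, c, R) → c[pA]ac

The machine reaches the accept state pA and halts.

The machine executed 1 step before halting.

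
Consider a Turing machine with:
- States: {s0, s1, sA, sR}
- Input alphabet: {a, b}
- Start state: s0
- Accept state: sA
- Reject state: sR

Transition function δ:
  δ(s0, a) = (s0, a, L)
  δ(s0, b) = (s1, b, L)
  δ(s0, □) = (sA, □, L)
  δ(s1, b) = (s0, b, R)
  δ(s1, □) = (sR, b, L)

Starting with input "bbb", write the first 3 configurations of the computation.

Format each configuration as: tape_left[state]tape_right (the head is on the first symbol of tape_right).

Transitions applied:
Step 1: δ(s0, b) = (s1, b, L)
Step 2: δ(s1, □) = (sR, b, L)

The first 3 configurations are:
[s0]bbb ⊢ [s1]□bbb ⊢ [sR]□bbbb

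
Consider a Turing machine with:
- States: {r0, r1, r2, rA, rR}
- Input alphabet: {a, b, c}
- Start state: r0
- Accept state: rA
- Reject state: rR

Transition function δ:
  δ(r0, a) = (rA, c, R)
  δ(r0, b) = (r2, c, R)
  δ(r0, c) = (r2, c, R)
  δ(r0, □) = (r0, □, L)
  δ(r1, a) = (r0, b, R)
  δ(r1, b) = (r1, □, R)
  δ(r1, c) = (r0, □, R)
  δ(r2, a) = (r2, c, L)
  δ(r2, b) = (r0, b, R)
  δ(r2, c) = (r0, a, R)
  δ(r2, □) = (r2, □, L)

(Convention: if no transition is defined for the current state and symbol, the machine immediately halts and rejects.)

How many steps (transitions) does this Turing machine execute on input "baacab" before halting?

Execution trace:
Initial: [r0]baacab
Step 1: δ(r0, b) = (r2, c, R) → c[r2]aacab
Step 2: δ(r2, a) = (r2, c, L) → [r2]ccacab
Step 3: δ(r2, c) = (r0, a, R) → a[r0]cacab
Step 4: δ(r0, c) = (r2, c, R) → ac[r2]acab
Step 5: δ(r2, a) = (r2, c, L) → a[r2]cccab
Step 6: δ(r2, c) = (r0, a, R) → aa[r0]ccab
Step 7: δ(r0, c) = (r2, c, R) → aac[r2]cab
Step 8: δ(r2, c) = (r0, a, R) → aaca[r0]ab
Step 9: δ(r0, a) = (rA, c, R) → aacac[rA]b

The machine reaches the accept state rA and halts.

The machine executed 9 steps before halting.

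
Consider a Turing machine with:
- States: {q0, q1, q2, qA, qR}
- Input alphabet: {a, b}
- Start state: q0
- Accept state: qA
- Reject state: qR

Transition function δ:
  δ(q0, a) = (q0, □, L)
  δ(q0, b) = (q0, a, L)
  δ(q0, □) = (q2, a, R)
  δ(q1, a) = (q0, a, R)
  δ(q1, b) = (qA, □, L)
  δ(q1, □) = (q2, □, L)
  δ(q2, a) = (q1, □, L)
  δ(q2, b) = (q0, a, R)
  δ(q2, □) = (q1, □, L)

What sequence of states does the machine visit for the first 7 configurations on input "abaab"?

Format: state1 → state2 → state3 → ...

Execution trace:
Initial: [q0]abaab
Step 1: δ(q0, a) = (q0, □, L) → [q0]□□baab
Step 2: δ(q0, □) = (q2, a, R) → a[q2]□baab
Step 3: δ(q2, □) = (q1, □, L) → [q1]a□baab
Step 4: δ(q1, a) = (q0, a, R) → a[q0]□baab
Step 5: δ(q0, □) = (q2, a, R) → aa[q2]baab
Step 6: δ(q2, b) = (q0, a, R) → aaa[q0]aab

State sequence: q0 → q0 → q2 → q1 → q0 → q2 → q0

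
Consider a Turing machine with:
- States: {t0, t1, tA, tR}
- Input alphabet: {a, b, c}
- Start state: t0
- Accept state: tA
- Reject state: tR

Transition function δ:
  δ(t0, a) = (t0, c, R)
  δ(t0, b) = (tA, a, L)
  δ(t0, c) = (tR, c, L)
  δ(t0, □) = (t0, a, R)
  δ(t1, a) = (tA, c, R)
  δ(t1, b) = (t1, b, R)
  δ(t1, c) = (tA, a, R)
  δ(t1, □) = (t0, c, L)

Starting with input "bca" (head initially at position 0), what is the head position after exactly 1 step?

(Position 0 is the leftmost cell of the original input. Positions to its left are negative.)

Execution trace (head position shown):
Step 0: [t0]bca  (head at position 0)
Step 1: move left → [tA]□aca  (head at position -1)

After 1 step, the head is at position -1.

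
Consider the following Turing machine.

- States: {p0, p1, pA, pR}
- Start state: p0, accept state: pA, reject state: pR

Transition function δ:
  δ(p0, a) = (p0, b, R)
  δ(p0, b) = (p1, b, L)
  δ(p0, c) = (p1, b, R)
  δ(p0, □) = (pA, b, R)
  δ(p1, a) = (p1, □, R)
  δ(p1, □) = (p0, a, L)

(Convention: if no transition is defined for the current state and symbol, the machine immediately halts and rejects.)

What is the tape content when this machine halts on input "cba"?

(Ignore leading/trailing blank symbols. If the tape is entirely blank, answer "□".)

Execution trace:
Initial: [p0]cba
Step 1: δ(p0, c) = (p1, b, R) → b[p1]ba

No transition is defined for δ(p1, b). By convention the machine halts and rejects.

Final tape (ignoring leading/trailing blanks): bba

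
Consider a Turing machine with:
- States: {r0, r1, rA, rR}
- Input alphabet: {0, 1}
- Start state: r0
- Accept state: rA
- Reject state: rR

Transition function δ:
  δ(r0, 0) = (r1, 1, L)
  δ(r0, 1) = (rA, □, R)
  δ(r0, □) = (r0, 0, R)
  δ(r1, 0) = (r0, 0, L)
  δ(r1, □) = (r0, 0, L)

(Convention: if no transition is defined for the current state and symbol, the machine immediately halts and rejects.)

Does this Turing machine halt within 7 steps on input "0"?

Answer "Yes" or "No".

Execution trace:
Initial: [r0]0
Step 1: δ(r0, 0) = (r1, 1, L) → [r1]□1
Step 2: δ(r1, □) = (r0, 0, L) → [r0]□01
Step 3: δ(r0, □) = (r0, 0, R) → 0[r0]01
Step 4: δ(r0, 0) = (r1, 1, L) → [r1]011
Step 5: δ(r1, 0) = (r0, 0, L) → [r0]□011
Step 6: δ(r0, □) = (r0, 0, R) → 0[r0]011
Step 7: δ(r0, 0) = (r1, 1, L) → [r1]0111

The machine has not reached a halting state after 7 steps.
The machine did not halt within the 7-step bound.

Answer: No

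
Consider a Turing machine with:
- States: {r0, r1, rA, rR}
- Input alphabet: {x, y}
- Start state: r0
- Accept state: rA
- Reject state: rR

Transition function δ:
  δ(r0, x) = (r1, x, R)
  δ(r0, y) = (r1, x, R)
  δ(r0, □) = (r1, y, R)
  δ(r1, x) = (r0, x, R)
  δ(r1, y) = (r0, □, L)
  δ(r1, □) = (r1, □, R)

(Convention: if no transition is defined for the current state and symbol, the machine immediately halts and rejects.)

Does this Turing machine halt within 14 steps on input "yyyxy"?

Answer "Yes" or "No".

Execution trace:
Initial: [r0]yyyxy
Step 1: δ(r0, y) = (r1, x, R) → x[r1]yyxy
Step 2: δ(r1, y) = (r0, □, L) → [r0]x□yxy
Step 3: δ(r0, x) = (r1, x, R) → x[r1]□yxy
Step 4: δ(r1, □) = (r1, □, R) → x□[r1]yxy
Step 5: δ(r1, y) = (r0, □, L) → x[r0]□□xy
Step 6: δ(r0, □) = (r1, y, R) → xy[r1]□xy
Step 7: δ(r1, □) = (r1, □, R) → xy□[r1]xy
Step 8: δ(r1, x) = (r0, x, R) → xy□x[r0]y
Step 9: δ(r0, y) = (r1, x, R) → xy□xx[r1]□
Step 10: δ(r1, □) = (r1, □, R) → xy□xx□[r1]□
Step 11: δ(r1, □) = (r1, □, R) → xy□xx□□[r1]□
Step 12: δ(r1, □) = (r1, □, R) → xy□xx□□□[r1]□
Step 13: δ(r1, □) = (r1, □, R) → xy□xx□□□□[r1]□
Step 14: δ(r1, □) = (r1, □, R) → xy□xx□□□□□[r1]□

The machine has not reached a halting state after 14 steps.
The machine did not halt within the 14-step bound.

Answer: No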